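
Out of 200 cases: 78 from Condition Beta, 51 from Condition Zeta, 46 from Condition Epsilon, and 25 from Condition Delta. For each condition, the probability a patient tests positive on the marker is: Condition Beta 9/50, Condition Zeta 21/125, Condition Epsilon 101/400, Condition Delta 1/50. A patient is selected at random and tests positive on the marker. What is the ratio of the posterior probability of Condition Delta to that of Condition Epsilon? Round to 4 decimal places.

Unnormalized posteriors (prior × likelihood):
  Condition Beta: 0.39 × 0.18 = 0.0702
  Condition Zeta: 0.255 × 0.168 = 0.04284
  Condition Epsilon: 0.23 × 0.2525 = 0.058075
  Condition Delta: 0.125 × 0.02 = 0.0025
Normalizing constant = 0.173615.
The ratio is 0.0025 / 0.058075 (the normalizer cancels) = 0.0430.

0.0430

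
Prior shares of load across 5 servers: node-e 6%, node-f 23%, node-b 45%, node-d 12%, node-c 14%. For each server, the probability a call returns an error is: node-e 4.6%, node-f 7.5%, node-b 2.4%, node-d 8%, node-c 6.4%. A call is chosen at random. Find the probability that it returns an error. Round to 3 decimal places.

Compute prior × likelihood for every hypothesis:
  node-e: 0.06 × 0.046 = 0.00276
  node-f: 0.23 × 0.075 = 0.01725
  node-b: 0.45 × 0.024 = 0.0108
  node-d: 0.12 × 0.08 = 0.0096
  node-c: 0.14 × 0.064 = 0.00896
P(error) = 0.00276 + 0.01725 + 0.0108 + 0.0096 + 0.00896 = 0.04937 → 0.049.

0.049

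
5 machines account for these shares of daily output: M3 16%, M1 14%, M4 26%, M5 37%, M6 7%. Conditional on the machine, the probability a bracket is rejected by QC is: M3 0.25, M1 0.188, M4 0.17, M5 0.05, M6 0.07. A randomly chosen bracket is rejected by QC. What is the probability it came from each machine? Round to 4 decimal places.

By Bayes' rule, posterior ∝ prior × likelihood:
  M3: 0.16 × 0.25 = 0.04
  M1: 0.14 × 0.188 = 0.02632
  M4: 0.26 × 0.17 = 0.0442
  M5: 0.37 × 0.05 = 0.0185
  M6: 0.07 × 0.07 = 0.0049
Total = 0.13392.
P(M3 | rejected) = 0.04/0.13392 ≈ 0.2987
P(M1 | rejected) = 0.02632/0.13392 ≈ 0.1965
P(M4 | rejected) = 0.0442/0.13392 ≈ 0.3300
P(M5 | rejected) = 0.0185/0.13392 ≈ 0.1381
P(M6 | rejected) = 0.0049/0.13392 ≈ 0.0366
(Check: 0.2987+0.1965+0.3300+0.1381+0.0366 = 0.9999.)

M3 0.2987, M1 0.1965, M4 0.3300, M5 0.1381, M6 0.0366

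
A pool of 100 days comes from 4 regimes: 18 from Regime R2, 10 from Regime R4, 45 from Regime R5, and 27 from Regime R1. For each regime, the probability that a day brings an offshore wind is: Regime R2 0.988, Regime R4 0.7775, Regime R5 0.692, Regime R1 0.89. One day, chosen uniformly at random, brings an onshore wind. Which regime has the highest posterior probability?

Taking complements, P(onshore | each) = Regime R2 0.012, Regime R4 0.2225, Regime R5 0.308, Regime R1 0.11.
By Bayes' rule, posterior ∝ prior × likelihood:
  Regime R2: 0.18 × 0.012 = 0.00216
  Regime R4: 0.1 × 0.2225 = 0.02225
  Regime R5: 0.45 × 0.308 = 0.1386
  Regime R1: 0.27 × 0.11 = 0.0297
Total = 0.19271.
Largest term belongs to Regime R5, so Regime R5 is most probable.

Regime R5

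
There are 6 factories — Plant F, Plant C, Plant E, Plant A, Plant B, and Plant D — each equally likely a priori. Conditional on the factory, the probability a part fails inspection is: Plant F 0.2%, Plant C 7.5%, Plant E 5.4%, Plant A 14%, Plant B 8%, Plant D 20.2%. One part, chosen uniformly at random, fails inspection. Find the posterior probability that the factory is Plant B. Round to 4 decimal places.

0.1447

With a uniform prior (1/6 each), posterior ∝ likelihood:
  Plant F: 0.002
  Plant C: 0.075
  Plant E: 0.054
  Plant A: 0.14
  Plant B: 0.08
  Plant D: 0.202
Total = 0.553.
P(Plant B | evidence) = 0.08 / 0.553 ≈ 0.1447.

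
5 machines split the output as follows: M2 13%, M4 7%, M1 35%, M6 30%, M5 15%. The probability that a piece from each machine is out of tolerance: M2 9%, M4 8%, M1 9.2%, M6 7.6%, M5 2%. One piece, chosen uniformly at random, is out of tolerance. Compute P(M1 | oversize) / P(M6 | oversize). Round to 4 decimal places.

1.4123

By Bayes' rule, posterior ∝ prior × likelihood:
  M2: 0.13 × 0.09 = 0.0117
  M4: 0.07 × 0.08 = 0.0056
  M1: 0.35 × 0.092 = 0.0322
  M6: 0.3 × 0.076 = 0.0228
  M5: 0.15 × 0.02 = 0.003
Total = 0.0753.
The ratio is 0.0322 / 0.0228 (the normalizer cancels) = 1.4123.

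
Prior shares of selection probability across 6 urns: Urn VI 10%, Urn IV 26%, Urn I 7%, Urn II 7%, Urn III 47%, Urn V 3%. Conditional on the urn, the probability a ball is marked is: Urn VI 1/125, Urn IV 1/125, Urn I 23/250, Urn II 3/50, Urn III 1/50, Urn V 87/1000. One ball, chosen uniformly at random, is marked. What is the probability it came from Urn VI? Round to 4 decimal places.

0.0313

Unnormalized posteriors (prior × likelihood):
  Urn VI: 0.1 × 0.008 = 0.0008
  Urn IV: 0.26 × 0.008 = 0.00208
  Urn I: 0.07 × 0.092 = 0.00644
  Urn II: 0.07 × 0.06 = 0.0042
  Urn III: 0.47 × 0.02 = 0.0094
  Urn V: 0.03 × 0.087 = 0.00261
Sum = 0.02553.
P(Urn VI | evidence) = 0.0008 / 0.02553 ≈ 0.0313.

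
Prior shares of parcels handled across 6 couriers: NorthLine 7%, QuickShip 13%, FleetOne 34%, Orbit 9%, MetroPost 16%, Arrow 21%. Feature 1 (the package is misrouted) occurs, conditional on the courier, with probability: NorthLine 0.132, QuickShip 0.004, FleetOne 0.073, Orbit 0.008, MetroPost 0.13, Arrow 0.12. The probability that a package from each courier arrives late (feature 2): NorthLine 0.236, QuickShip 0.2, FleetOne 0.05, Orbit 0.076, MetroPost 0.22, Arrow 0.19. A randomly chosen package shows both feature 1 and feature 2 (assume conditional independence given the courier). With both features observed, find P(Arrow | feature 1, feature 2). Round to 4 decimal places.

0.3699

By Bayes' rule, posterior ∝ prior × likelihood:
  NorthLine: 0.07 × 0.132 × 0.236 = 0.00218064
  QuickShip: 0.13 × 0.004 × 0.2 = 0.000104
  FleetOne: 0.34 × 0.073 × 0.05 = 0.001241
  Orbit: 0.09 × 0.008 × 0.076 = 0.00005472
  MetroPost: 0.16 × 0.13 × 0.22 = 0.004576
  Arrow: 0.21 × 0.12 × 0.19 = 0.004788
Sum = 0.01294436.
P(Arrow | evidence) = 0.004788 / 0.01294436 ≈ 0.3699.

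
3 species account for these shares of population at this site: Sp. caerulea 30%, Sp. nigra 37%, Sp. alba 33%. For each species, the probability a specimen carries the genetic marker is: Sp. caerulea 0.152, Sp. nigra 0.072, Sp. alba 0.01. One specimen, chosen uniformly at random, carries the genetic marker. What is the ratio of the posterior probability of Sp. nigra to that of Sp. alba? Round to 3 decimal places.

8.073

By Bayes' rule, posterior ∝ prior × likelihood:
  Sp. caerulea: 0.3 × 0.152 = 0.0456
  Sp. nigra: 0.37 × 0.072 = 0.02664
  Sp. alba: 0.33 × 0.01 = 0.0033
Normalizing constant = 0.07554.
The ratio is 0.02664 / 0.0033 (the normalizer cancels) = 8.073.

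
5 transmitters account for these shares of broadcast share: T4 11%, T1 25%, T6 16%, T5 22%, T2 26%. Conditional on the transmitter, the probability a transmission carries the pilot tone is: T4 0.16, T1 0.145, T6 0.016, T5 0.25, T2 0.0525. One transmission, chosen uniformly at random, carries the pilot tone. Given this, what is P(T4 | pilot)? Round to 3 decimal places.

0.141

Compute prior × likelihood for every hypothesis:
  T4: 0.11 × 0.16 = 0.0176
  T1: 0.25 × 0.145 = 0.03625
  T6: 0.16 × 0.016 = 0.00256
  T5: 0.22 × 0.25 = 0.055
  T2: 0.26 × 0.0525 = 0.01365
Sum = 0.12506.
P(T4 | evidence) = 0.0176 / 0.12506 ≈ 0.141.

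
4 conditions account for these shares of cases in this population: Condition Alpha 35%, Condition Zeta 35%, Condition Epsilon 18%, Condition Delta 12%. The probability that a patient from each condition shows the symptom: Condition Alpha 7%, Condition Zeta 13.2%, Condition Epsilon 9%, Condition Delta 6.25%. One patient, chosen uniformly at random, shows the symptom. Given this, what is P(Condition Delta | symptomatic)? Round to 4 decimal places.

0.0794

By Bayes' rule, posterior ∝ prior × likelihood:
  Condition Alpha: 0.35 × 0.07 = 0.0245
  Condition Zeta: 0.35 × 0.132 = 0.0462
  Condition Epsilon: 0.18 × 0.09 = 0.0162
  Condition Delta: 0.12 × 0.0625 = 0.0075
Sum = 0.0944.
P(Condition Delta | evidence) = 0.0075 / 0.0944 ≈ 0.0794.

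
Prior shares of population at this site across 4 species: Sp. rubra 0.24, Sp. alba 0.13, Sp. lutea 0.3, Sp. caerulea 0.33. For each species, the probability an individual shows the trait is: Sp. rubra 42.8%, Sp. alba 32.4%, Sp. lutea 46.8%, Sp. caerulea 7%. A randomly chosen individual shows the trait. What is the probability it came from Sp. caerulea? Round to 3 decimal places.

0.075

By Bayes' rule, posterior ∝ prior × likelihood:
  Sp. rubra: 0.24 × 0.428 = 0.10272
  Sp. alba: 0.13 × 0.324 = 0.04212
  Sp. lutea: 0.3 × 0.468 = 0.1404
  Sp. caerulea: 0.33 × 0.07 = 0.0231
Sum = 0.30834.
P(Sp. caerulea | evidence) = 0.0231 / 0.30834 ≈ 0.075.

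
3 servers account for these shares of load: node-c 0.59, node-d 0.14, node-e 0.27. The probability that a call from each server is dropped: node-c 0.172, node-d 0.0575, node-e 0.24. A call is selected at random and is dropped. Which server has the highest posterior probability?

Compute prior × likelihood for every hypothesis:
  node-c: 0.59 × 0.172 = 0.10148
  node-d: 0.14 × 0.0575 = 0.00805
  node-e: 0.27 × 0.24 = 0.0648
Normalizing constant = 0.17433.
Largest term belongs to node-c, so node-c is most probable.

node-c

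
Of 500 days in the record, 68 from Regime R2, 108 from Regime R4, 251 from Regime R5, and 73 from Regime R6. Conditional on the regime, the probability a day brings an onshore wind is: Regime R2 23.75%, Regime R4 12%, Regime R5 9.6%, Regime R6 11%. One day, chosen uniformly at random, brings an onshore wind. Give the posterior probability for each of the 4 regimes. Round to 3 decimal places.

Regime R2 0.264, Regime R4 0.212, Regime R5 0.393, Regime R6 0.131

Compute prior × likelihood for every hypothesis:
  Regime R2: 0.136 × 0.2375 = 0.0323
  Regime R4: 0.216 × 0.12 = 0.02592
  Regime R5: 0.502 × 0.096 = 0.048192
  Regime R6: 0.146 × 0.11 = 0.01606
Total = 0.122472.
P(Regime R2 | onshore) = 0.0323/0.122472 ≈ 0.264
P(Regime R4 | onshore) = 0.02592/0.122472 ≈ 0.212
P(Regime R5 | onshore) = 0.048192/0.122472 ≈ 0.393
P(Regime R6 | onshore) = 0.01606/0.122472 ≈ 0.131
(Check: 0.264+0.212+0.393+0.131 = 1.000.)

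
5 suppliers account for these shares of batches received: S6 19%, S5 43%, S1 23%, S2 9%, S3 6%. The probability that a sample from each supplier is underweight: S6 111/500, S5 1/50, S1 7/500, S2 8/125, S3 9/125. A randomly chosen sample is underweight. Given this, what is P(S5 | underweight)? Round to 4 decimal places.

0.1342

Prior × likelihood for each hypothesis:
  S6: 0.19 × 0.222 = 0.04218
  S5: 0.43 × 0.02 = 0.0086
  S1: 0.23 × 0.014 = 0.00322
  S2: 0.09 × 0.064 = 0.00576
  S3: 0.06 × 0.072 = 0.00432
Total = 0.06408.
P(S5 | evidence) = 0.0086 / 0.06408 ≈ 0.1342.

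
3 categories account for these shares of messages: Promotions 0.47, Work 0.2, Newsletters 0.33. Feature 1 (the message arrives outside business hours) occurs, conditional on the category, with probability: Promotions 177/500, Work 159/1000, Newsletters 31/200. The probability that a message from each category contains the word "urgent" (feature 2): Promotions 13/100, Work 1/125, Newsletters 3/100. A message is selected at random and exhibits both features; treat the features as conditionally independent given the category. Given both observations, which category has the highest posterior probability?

Unnormalized posteriors (prior × likelihood):
  Promotions: 0.47 × 0.354 × 0.13 = 0.0216294
  Work: 0.2 × 0.159 × 0.008 = 0.0002544
  Newsletters: 0.33 × 0.155 × 0.03 = 0.0015345
Normalizing constant = 0.0234183.
Largest term belongs to Promotions, so Promotions is most probable.

Promotions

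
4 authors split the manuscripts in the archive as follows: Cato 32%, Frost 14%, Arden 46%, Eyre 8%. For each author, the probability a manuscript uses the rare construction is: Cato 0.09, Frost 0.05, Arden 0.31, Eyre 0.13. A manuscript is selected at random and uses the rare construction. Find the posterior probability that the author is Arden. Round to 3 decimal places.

0.755

Prior × likelihood for each hypothesis:
  Cato: 0.32 × 0.09 = 0.0288
  Frost: 0.14 × 0.05 = 0.007
  Arden: 0.46 × 0.31 = 0.1426
  Eyre: 0.08 × 0.13 = 0.0104
Normalizing constant = 0.1888.
P(Arden | evidence) = 0.1426 / 0.1888 ≈ 0.755.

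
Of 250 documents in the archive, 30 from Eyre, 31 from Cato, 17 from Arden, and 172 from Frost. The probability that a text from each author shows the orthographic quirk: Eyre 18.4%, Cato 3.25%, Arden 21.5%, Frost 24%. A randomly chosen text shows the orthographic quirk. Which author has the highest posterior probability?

Frost

By Bayes' rule, posterior ∝ prior × likelihood:
  Eyre: 0.12 × 0.184 = 0.02208
  Cato: 0.124 × 0.0325 = 0.00403
  Arden: 0.068 × 0.215 = 0.01462
  Frost: 0.688 × 0.24 = 0.16512
Sum = 0.20585.
Largest term belongs to Frost, so Frost is most probable.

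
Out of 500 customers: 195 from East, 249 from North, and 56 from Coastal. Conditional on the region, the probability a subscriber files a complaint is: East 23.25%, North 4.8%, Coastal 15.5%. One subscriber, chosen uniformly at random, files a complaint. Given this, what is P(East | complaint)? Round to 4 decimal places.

0.6872

Unnormalized posteriors (prior × likelihood):
  East: 0.39 × 0.2325 = 0.090675
  North: 0.498 × 0.048 = 0.023904
  Coastal: 0.112 × 0.155 = 0.01736
Normalizing constant = 0.131939.
P(East | evidence) = 0.090675 / 0.131939 ≈ 0.6872.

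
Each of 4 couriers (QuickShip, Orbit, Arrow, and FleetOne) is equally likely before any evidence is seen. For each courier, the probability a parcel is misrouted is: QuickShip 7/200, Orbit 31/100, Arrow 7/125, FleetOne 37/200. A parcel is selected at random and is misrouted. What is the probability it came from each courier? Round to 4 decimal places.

Since the prior is uniform, the posterior is proportional to the likelihood:
  QuickShip: 0.035
  Orbit: 0.31
  Arrow: 0.056
  FleetOne: 0.185
Normalizing constant = 0.586.
P(QuickShip | misrouted) = 0.035/0.586 ≈ 0.0597
P(Orbit | misrouted) = 0.31/0.586 ≈ 0.5290
P(Arrow | misrouted) = 0.056/0.586 ≈ 0.0956
P(FleetOne | misrouted) = 0.185/0.586 ≈ 0.3157
(Check: 0.0597+0.5290+0.0956+0.3157 = 1.0000.)

QuickShip 0.0597, Orbit 0.5290, Arrow 0.0956, FleetOne 0.3157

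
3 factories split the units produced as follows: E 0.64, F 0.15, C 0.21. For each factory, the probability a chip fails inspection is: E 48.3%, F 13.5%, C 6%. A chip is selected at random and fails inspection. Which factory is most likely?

E

Compute prior × likelihood for every hypothesis:
  E: 0.64 × 0.483 = 0.30912
  F: 0.15 × 0.135 = 0.02025
  C: 0.21 × 0.06 = 0.0126
Normalizing constant = 0.34197.
Largest term belongs to E, so E is most probable.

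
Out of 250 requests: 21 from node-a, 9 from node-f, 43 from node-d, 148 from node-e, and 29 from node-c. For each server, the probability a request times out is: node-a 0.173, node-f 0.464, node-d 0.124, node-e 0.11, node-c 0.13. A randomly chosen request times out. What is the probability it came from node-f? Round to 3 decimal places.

0.126

Unnormalized posteriors (prior × likelihood):
  node-a: 0.084 × 0.173 = 0.014532
  node-f: 0.036 × 0.464 = 0.016704
  node-d: 0.172 × 0.124 = 0.021328
  node-e: 0.592 × 0.11 = 0.06512
  node-c: 0.116 × 0.13 = 0.01508
Normalizing constant = 0.132764.
P(node-f | evidence) = 0.016704 / 0.132764 ≈ 0.126.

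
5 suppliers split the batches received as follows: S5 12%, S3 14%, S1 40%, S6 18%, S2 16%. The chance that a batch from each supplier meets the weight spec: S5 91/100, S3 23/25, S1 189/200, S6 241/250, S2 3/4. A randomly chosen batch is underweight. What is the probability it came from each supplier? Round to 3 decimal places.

S5 0.119, S3 0.124, S1 0.243, S6 0.072, S2 0.442

Taking complements, P(underweight | each) = S5 0.09, S3 0.08, S1 0.055, S6 0.036, S2 0.25.
By Bayes' rule, posterior ∝ prior × likelihood:
  S5: 0.12 × 0.09 = 0.0108
  S3: 0.14 × 0.08 = 0.0112
  S1: 0.4 × 0.055 = 0.022
  S6: 0.18 × 0.036 = 0.00648
  S2: 0.16 × 0.25 = 0.04
Normalizing constant = 0.09048.
P(S5 | underweight) = 0.0108/0.09048 ≈ 0.119
P(S3 | underweight) = 0.0112/0.09048 ≈ 0.124
P(S1 | underweight) = 0.022/0.09048 ≈ 0.243
P(S6 | underweight) = 0.00648/0.09048 ≈ 0.072
P(S2 | underweight) = 0.04/0.09048 ≈ 0.442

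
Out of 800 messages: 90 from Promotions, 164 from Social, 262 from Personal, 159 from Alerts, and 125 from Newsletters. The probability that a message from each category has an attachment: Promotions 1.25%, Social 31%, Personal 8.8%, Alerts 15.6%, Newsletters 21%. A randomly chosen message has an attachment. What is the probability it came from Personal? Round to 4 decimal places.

0.1829

Compute prior × likelihood for every hypothesis:
  Promotions: 0.1125 × 0.0125 = 0.00140625
  Social: 0.205 × 0.31 = 0.06355
  Personal: 0.3275 × 0.088 = 0.02882
  Alerts: 0.19875 × 0.156 = 0.031005
  Newsletters: 0.15625 × 0.21 = 0.0328125
Sum = 0.15759375.
P(Personal | evidence) = 0.02882 / 0.15759375 ≈ 0.1829.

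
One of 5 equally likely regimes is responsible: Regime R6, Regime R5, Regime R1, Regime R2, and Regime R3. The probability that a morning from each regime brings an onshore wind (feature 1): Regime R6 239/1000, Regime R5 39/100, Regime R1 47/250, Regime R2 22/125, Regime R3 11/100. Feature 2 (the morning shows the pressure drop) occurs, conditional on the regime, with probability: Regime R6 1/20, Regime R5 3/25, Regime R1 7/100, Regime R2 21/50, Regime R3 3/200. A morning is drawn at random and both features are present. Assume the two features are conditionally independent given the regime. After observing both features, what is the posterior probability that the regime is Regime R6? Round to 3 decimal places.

0.081

Since the prior is uniform, the posterior is proportional to the likelihood:
  Regime R6: 0.239 × 0.05 = 0.01195
  Regime R5: 0.39 × 0.12 = 0.0468
  Regime R1: 0.188 × 0.07 = 0.01316
  Regime R2: 0.176 × 0.42 = 0.07392
  Regime R3: 0.11 × 0.015 = 0.00165
Sum = 0.14748.
P(Regime R6 | evidence) = 0.01195 / 0.14748 ≈ 0.081.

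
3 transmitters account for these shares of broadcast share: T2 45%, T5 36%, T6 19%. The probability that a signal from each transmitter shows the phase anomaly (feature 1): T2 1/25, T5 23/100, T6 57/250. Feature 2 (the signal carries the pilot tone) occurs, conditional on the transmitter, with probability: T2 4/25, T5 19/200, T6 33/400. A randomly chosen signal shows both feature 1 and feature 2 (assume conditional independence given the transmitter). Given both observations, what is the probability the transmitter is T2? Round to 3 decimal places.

Prior × likelihood for each hypothesis:
  T2: 0.45 × 0.04 × 0.16 = 0.00288
  T5: 0.36 × 0.23 × 0.095 = 0.007866
  T6: 0.19 × 0.228 × 0.0825 = 0.0035739
Sum = 0.0143199.
P(T2 | evidence) = 0.00288 / 0.0143199 ≈ 0.201.

0.201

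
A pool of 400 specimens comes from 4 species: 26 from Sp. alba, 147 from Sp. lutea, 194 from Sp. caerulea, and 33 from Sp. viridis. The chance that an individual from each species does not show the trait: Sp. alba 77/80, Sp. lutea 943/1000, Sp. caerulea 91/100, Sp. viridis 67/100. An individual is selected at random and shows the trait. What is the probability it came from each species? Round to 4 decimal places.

Sp. alba 0.0259, Sp. lutea 0.2222, Sp. caerulea 0.4631, Sp. viridis 0.2888

Taking complements, P(trait | each) = Sp. alba 0.0375, Sp. lutea 0.057, Sp. caerulea 0.09, Sp. viridis 0.33.
By Bayes' rule, posterior ∝ prior × likelihood:
  Sp. alba: 0.065 × 0.0375 = 0.0024375
  Sp. lutea: 0.3675 × 0.057 = 0.0209475
  Sp. caerulea: 0.485 × 0.09 = 0.04365
  Sp. viridis: 0.0825 × 0.33 = 0.027225
Normalizing constant = 0.09426.
P(Sp. alba | trait) = 0.0024375/0.09426 ≈ 0.0259
P(Sp. lutea | trait) = 0.0209475/0.09426 ≈ 0.2222
P(Sp. caerulea | trait) = 0.04365/0.09426 ≈ 0.4631
P(Sp. viridis | trait) = 0.027225/0.09426 ≈ 0.2888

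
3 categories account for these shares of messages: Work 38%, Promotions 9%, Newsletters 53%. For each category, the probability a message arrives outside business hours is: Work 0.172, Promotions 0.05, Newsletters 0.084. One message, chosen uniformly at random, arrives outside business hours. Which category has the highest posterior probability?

Unnormalized posteriors (prior × likelihood):
  Work: 0.38 × 0.172 = 0.06536
  Promotions: 0.09 × 0.05 = 0.0045
  Newsletters: 0.53 × 0.084 = 0.04452
Sum = 0.11438.
Largest term belongs to Work, so Work is most probable.

Work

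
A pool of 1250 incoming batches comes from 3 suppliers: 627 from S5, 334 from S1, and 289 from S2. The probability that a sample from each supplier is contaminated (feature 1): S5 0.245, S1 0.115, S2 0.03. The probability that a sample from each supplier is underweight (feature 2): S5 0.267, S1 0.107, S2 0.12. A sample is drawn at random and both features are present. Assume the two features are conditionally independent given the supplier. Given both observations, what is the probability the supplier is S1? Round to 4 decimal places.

0.0890

Unnormalized posteriors (prior × likelihood):
  S5: 0.5016 × 0.245 × 0.267 = 0.032812164
  S1: 0.2672 × 0.115 × 0.107 = 0.003287896
  S2: 0.2312 × 0.03 × 0.12 = 0.00083232
Sum = 0.03693238.
P(S1 | evidence) = 0.003287896 / 0.03693238 ≈ 0.0890.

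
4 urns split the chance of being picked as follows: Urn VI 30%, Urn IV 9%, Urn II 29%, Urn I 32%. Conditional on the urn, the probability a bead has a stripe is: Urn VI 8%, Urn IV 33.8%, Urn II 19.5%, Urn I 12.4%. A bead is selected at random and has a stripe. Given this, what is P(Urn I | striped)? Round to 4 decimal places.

By Bayes' rule, posterior ∝ prior × likelihood:
  Urn VI: 0.3 × 0.08 = 0.024
  Urn IV: 0.09 × 0.338 = 0.03042
  Urn II: 0.29 × 0.195 = 0.05655
  Urn I: 0.32 × 0.124 = 0.03968
Normalizing constant = 0.15065.
P(Urn I | evidence) = 0.03968 / 0.15065 ≈ 0.2634.

0.2634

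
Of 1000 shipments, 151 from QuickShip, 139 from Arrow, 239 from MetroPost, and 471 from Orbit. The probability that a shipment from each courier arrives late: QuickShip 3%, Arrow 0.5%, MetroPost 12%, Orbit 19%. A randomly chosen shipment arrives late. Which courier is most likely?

By Bayes' rule, posterior ∝ prior × likelihood:
  QuickShip: 0.151 × 0.03 = 0.00453
  Arrow: 0.139 × 0.005 = 0.000695
  MetroPost: 0.239 × 0.12 = 0.02868
  Orbit: 0.471 × 0.19 = 0.08949
Sum = 0.123395.
Largest term belongs to Orbit, so Orbit is most probable.

Orbit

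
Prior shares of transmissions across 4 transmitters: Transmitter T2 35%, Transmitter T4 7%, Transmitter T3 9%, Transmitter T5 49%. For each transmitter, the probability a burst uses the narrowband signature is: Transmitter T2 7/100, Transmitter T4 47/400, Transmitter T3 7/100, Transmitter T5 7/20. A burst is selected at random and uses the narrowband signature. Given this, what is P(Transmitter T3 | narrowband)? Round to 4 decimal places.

0.0299

Compute prior × likelihood for every hypothesis:
  Transmitter T2: 0.35 × 0.07 = 0.0245
  Transmitter T4: 0.07 × 0.1175 = 0.008225
  Transmitter T3: 0.09 × 0.07 = 0.0063
  Transmitter T5: 0.49 × 0.35 = 0.1715
Total = 0.210525.
P(Transmitter T3 | evidence) = 0.0063 / 0.210525 ≈ 0.0299.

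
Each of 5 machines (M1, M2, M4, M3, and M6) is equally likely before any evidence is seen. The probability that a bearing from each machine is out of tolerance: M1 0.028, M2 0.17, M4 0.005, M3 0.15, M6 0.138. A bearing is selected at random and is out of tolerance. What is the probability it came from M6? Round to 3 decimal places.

Since the prior is uniform, the posterior is proportional to the likelihood:
  M1: 0.028
  M2: 0.17
  M4: 0.005
  M3: 0.15
  M6: 0.138
Sum = 0.491.
P(M6 | evidence) = 0.138 / 0.491 ≈ 0.281.

0.281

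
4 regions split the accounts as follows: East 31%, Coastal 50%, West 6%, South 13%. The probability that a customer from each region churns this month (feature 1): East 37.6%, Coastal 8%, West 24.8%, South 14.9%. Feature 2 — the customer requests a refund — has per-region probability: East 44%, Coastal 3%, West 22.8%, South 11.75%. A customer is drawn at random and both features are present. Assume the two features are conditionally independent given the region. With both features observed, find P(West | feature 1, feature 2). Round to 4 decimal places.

0.0583

Prior × likelihood for each hypothesis:
  East: 0.31 × 0.376 × 0.44 = 0.0512864
  Coastal: 0.5 × 0.08 × 0.03 = 0.0012
  West: 0.06 × 0.248 × 0.228 = 0.00339264
  South: 0.13 × 0.149 × 0.1175 = 0.002275975
Total = 0.058155015.
P(West | evidence) = 0.00339264 / 0.058155015 ≈ 0.0583.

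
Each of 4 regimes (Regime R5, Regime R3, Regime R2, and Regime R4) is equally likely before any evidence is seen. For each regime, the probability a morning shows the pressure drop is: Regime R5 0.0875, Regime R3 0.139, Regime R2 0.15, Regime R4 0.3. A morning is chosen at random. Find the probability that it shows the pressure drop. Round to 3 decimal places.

Since the prior is uniform, the posterior is proportional to the likelihood:
  Regime R5: 0.0875
  Regime R3: 0.139
  Regime R2: 0.15
  Regime R4: 0.3
P(drop) = (1/4) × (0.0875 + 0.139 + 0.15 + 0.3) = 0.6765/4 ≈ 0.169.

0.169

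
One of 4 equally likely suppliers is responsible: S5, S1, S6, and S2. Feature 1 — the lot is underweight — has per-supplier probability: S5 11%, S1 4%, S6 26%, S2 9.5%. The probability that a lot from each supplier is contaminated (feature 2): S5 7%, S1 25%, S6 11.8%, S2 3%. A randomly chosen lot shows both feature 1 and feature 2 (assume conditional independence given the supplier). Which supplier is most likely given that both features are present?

Since the prior is uniform, the posterior is proportional to the likelihood:
  S5: 0.11 × 0.07 = 0.0077
  S1: 0.04 × 0.25 = 0.01
  S6: 0.26 × 0.118 = 0.03068
  S2: 0.095 × 0.03 = 0.00285
Sum = 0.05123.
Largest term belongs to S6, so S6 is most probable.

S6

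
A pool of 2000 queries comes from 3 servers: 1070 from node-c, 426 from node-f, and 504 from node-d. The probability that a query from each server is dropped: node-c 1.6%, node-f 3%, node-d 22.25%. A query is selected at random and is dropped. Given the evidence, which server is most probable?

Prior × likelihood for each hypothesis:
  node-c: 0.535 × 0.016 = 0.00856
  node-f: 0.213 × 0.03 = 0.00639
  node-d: 0.252 × 0.2225 = 0.05607
Sum = 0.07102.
Largest term belongs to node-d, so node-d is most probable.

node-d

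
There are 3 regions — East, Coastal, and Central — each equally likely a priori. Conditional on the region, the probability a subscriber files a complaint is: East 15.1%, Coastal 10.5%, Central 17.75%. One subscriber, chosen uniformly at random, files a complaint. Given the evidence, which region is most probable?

With a uniform prior (1/3 each), posterior ∝ likelihood:
  East: 0.151
  Coastal: 0.105
  Central: 0.1775
Total = 0.4335.
Largest term belongs to Central, so Central is most probable.

Central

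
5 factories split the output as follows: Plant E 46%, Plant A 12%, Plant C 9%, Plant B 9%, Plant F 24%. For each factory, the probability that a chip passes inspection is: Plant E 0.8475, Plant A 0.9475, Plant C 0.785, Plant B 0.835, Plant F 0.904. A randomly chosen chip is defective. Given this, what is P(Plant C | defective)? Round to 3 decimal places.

0.145

Taking complements, P(defective | each) = Plant E 0.1525, Plant A 0.0525, Plant C 0.215, Plant B 0.165, Plant F 0.096.
Prior × likelihood for each hypothesis:
  Plant E: 0.46 × 0.1525 = 0.07015
  Plant A: 0.12 × 0.0525 = 0.0063
  Plant C: 0.09 × 0.215 = 0.01935
  Plant B: 0.09 × 0.165 = 0.01485
  Plant F: 0.24 × 0.096 = 0.02304
Sum = 0.13369.
P(Plant C | evidence) = 0.01935 / 0.13369 ≈ 0.145.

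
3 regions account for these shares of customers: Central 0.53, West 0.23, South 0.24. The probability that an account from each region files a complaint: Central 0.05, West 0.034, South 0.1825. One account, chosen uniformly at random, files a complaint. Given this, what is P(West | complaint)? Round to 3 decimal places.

Compute prior × likelihood for every hypothesis:
  Central: 0.53 × 0.05 = 0.0265
  West: 0.23 × 0.034 = 0.00782
  South: 0.24 × 0.1825 = 0.0438
Normalizing constant = 0.07812.
P(West | evidence) = 0.00782 / 0.07812 ≈ 0.100.

0.100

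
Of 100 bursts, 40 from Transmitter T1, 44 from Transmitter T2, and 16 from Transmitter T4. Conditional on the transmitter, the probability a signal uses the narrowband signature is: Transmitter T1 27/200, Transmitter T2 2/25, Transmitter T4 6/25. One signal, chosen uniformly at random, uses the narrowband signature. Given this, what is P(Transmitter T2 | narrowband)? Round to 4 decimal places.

Unnormalized posteriors (prior × likelihood):
  Transmitter T1: 0.4 × 0.135 = 0.054
  Transmitter T2: 0.44 × 0.08 = 0.0352
  Transmitter T4: 0.16 × 0.24 = 0.0384
Normalizing constant = 0.1276.
P(Transmitter T2 | evidence) = 0.0352 / 0.1276 ≈ 0.2759.

0.2759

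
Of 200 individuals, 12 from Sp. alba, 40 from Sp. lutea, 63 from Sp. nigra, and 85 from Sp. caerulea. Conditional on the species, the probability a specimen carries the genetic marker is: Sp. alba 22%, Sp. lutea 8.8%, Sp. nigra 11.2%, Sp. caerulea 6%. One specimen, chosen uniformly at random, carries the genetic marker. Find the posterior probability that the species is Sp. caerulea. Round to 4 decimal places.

By Bayes' rule, posterior ∝ prior × likelihood:
  Sp. alba: 0.06 × 0.22 = 0.0132
  Sp. lutea: 0.2 × 0.088 = 0.0176
  Sp. nigra: 0.315 × 0.112 = 0.03528
  Sp. caerulea: 0.425 × 0.06 = 0.0255
Normalizing constant = 0.09158.
P(Sp. caerulea | evidence) = 0.0255 / 0.09158 ≈ 0.2784.

0.2784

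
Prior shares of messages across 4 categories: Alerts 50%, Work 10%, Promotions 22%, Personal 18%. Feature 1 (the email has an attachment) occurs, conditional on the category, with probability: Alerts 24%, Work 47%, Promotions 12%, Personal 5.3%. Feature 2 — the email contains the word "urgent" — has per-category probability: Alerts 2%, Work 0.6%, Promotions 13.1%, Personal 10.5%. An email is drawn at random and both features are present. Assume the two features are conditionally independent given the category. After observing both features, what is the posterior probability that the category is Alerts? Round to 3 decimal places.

By Bayes' rule, posterior ∝ prior × likelihood:
  Alerts: 0.5 × 0.24 × 0.02 = 0.0024
  Work: 0.1 × 0.47 × 0.006 = 0.000282
  Promotions: 0.22 × 0.12 × 0.131 = 0.0034584
  Personal: 0.18 × 0.053 × 0.105 = 0.0010017
Total = 0.0071421.
P(Alerts | evidence) = 0.0024 / 0.0071421 ≈ 0.336.

0.336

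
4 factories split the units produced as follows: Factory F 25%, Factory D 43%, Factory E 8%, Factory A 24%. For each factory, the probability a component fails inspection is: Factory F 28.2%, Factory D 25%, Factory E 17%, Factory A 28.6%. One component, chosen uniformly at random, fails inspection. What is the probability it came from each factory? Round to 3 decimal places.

Factory F 0.271, Factory D 0.413, Factory E 0.052, Factory A 0.264

Prior × likelihood for each hypothesis:
  Factory F: 0.25 × 0.282 = 0.0705
  Factory D: 0.43 × 0.25 = 0.1075
  Factory E: 0.08 × 0.17 = 0.0136
  Factory A: 0.24 × 0.286 = 0.06864
Sum = 0.26024.
P(Factory F | nonconforming) = 0.0705/0.26024 ≈ 0.271
P(Factory D | nonconforming) = 0.1075/0.26024 ≈ 0.413
P(Factory E | nonconforming) = 0.0136/0.26024 ≈ 0.052
P(Factory A | nonconforming) = 0.06864/0.26024 ≈ 0.264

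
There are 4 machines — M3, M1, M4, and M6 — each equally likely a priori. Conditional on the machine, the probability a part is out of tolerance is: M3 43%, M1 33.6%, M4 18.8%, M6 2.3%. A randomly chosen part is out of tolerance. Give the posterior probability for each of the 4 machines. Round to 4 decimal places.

With a uniform prior (1/4 each), posterior ∝ likelihood:
  M3: 0.43
  M1: 0.336
  M4: 0.188
  M6: 0.023
Sum = 0.977.
P(M3 | oversize) = 0.43/0.977 ≈ 0.4401
P(M1 | oversize) = 0.336/0.977 ≈ 0.3439
P(M4 | oversize) = 0.188/0.977 ≈ 0.1924
P(M6 | oversize) = 0.023/0.977 ≈ 0.0235

M3 0.4401, M1 0.3439, M4 0.1924, M6 0.0235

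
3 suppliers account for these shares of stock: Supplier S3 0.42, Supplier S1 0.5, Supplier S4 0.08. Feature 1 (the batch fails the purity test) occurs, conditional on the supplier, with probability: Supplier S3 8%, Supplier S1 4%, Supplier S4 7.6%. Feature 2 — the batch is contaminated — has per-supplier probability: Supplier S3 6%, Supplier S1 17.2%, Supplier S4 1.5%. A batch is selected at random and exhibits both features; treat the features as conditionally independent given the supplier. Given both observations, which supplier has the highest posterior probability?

Unnormalized posteriors (prior × likelihood):
  Supplier S3: 0.42 × 0.08 × 0.06 = 0.002016
  Supplier S1: 0.5 × 0.04 × 0.172 = 0.00344
  Supplier S4: 0.08 × 0.076 × 0.015 = 0.0000912
Normalizing constant = 0.0055472.
Largest term belongs to Supplier S1, so Supplier S1 is most probable.

Supplier S1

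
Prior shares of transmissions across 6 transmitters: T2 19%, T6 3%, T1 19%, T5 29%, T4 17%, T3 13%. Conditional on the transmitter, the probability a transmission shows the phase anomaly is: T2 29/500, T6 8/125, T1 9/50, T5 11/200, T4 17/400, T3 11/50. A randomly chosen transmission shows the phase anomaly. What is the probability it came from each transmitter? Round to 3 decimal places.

T2 0.111, T6 0.019, T1 0.346, T5 0.161, T4 0.073, T3 0.289

Prior × likelihood for each hypothesis:
  T2: 0.19 × 0.058 = 0.01102
  T6: 0.03 × 0.064 = 0.00192
  T1: 0.19 × 0.18 = 0.0342
  T5: 0.29 × 0.055 = 0.01595
  T4: 0.17 × 0.0425 = 0.007225
  T3: 0.13 × 0.22 = 0.0286
Total = 0.098915.
P(T2 | anomaly) = 0.01102/0.098915 ≈ 0.111
P(T6 | anomaly) = 0.00192/0.098915 ≈ 0.019
P(T1 | anomaly) = 0.0342/0.098915 ≈ 0.346
P(T5 | anomaly) = 0.01595/0.098915 ≈ 0.161
P(T4 | anomaly) = 0.007225/0.098915 ≈ 0.073
P(T3 | anomaly) = 0.0286/0.098915 ≈ 0.289
(Check: 0.111+0.019+0.346+0.161+0.073+0.289 = 0.999.)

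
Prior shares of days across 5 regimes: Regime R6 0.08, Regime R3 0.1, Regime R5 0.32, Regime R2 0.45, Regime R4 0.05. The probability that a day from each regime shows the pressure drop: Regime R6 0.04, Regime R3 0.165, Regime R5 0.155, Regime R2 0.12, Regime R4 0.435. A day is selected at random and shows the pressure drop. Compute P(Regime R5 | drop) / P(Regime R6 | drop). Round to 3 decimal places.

15.500

Prior × likelihood for each hypothesis:
  Regime R6: 0.08 × 0.04 = 0.0032
  Regime R3: 0.1 × 0.165 = 0.0165
  Regime R5: 0.32 × 0.155 = 0.0496
  Regime R2: 0.45 × 0.12 = 0.054
  Regime R4: 0.05 × 0.435 = 0.02175
Total = 0.14505.
The ratio is 0.0496 / 0.0032 (the normalizer cancels) = 15.500.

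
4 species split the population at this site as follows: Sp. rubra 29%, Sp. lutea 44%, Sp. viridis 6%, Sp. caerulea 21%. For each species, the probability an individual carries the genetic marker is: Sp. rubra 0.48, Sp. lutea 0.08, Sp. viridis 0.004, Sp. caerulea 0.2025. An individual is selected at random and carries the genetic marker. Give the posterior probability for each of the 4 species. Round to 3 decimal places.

Unnormalized posteriors (prior × likelihood):
  Sp. rubra: 0.29 × 0.48 = 0.1392
  Sp. lutea: 0.44 × 0.08 = 0.0352
  Sp. viridis: 0.06 × 0.004 = 0.00024
  Sp. caerulea: 0.21 × 0.2025 = 0.042525
Normalizing constant = 0.217165.
P(Sp. rubra | marker) = 0.1392/0.217165 ≈ 0.641
P(Sp. lutea | marker) = 0.0352/0.217165 ≈ 0.162
P(Sp. viridis | marker) = 0.00024/0.217165 ≈ 0.001
P(Sp. caerulea | marker) = 0.042525/0.217165 ≈ 0.196

Sp. rubra 0.641, Sp. lutea 0.162, Sp. viridis 0.001, Sp. caerulea 0.196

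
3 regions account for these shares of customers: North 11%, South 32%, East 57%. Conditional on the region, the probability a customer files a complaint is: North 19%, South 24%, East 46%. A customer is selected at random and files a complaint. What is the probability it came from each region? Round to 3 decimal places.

North 0.058, South 0.213, East 0.729

Unnormalized posteriors (prior × likelihood):
  North: 0.11 × 0.19 = 0.0209
  South: 0.32 × 0.24 = 0.0768
  East: 0.57 × 0.46 = 0.2622
Normalizing constant = 0.3599.
P(North | complaint) = 0.0209/0.3599 ≈ 0.058
P(South | complaint) = 0.0768/0.3599 ≈ 0.213
P(East | complaint) = 0.2622/0.3599 ≈ 0.729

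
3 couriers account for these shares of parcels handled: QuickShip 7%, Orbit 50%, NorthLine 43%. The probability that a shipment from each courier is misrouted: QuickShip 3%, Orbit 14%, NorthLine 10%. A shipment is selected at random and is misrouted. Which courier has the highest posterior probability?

By Bayes' rule, posterior ∝ prior × likelihood:
  QuickShip: 0.07 × 0.03 = 0.0021
  Orbit: 0.5 × 0.14 = 0.07
  NorthLine: 0.43 × 0.1 = 0.043
Normalizing constant = 0.1151.
Largest term belongs to Orbit, so Orbit is most probable.

Orbit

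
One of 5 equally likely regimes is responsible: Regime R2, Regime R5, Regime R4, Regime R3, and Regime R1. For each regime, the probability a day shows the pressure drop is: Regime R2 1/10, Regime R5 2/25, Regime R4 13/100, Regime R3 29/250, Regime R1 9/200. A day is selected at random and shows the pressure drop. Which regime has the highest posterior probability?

With a uniform prior (1/5 each), posterior ∝ likelihood:
  Regime R2: 0.1
  Regime R5: 0.08
  Regime R4: 0.13
  Regime R3: 0.116
  Regime R1: 0.045
Total = 0.471.
Largest term belongs to Regime R4, so Regime R4 is most probable.

Regime R4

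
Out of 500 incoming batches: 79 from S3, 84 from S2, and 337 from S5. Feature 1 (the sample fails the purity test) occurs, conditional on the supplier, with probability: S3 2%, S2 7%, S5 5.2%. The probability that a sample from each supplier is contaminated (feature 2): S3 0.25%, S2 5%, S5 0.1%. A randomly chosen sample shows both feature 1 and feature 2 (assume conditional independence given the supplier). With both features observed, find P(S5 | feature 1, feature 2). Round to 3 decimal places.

Compute prior × likelihood for every hypothesis:
  S3: 0.158 × 0.02 × 0.0025 = 0.0000079
  S2: 0.168 × 0.07 × 0.05 = 0.000588
  S5: 0.674 × 0.052 × 0.001 = 0.000035048
Total = 0.000630948.
P(S5 | evidence) = 0.000035048 / 0.000630948 ≈ 0.056.

0.056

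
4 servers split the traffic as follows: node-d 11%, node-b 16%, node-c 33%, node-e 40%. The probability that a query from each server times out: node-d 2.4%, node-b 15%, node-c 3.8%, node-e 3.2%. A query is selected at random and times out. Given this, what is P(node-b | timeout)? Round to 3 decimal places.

0.462

By Bayes' rule, posterior ∝ prior × likelihood:
  node-d: 0.11 × 0.024 = 0.00264
  node-b: 0.16 × 0.15 = 0.024
  node-c: 0.33 × 0.038 = 0.01254
  node-e: 0.4 × 0.032 = 0.0128
Sum = 0.05198.
P(node-b | evidence) = 0.024 / 0.05198 ≈ 0.462.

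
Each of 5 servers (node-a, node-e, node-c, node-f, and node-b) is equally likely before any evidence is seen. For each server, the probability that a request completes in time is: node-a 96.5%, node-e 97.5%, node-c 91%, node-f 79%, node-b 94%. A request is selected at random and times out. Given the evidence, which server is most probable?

Taking complements, P(timeout | each) = node-a 0.035, node-e 0.025, node-c 0.09, node-f 0.21, node-b 0.06.
With a uniform prior (1/5 each), posterior ∝ likelihood:
  node-a: 0.035
  node-e: 0.025
  node-c: 0.09
  node-f: 0.21
  node-b: 0.06
Total = 0.42.
Largest term belongs to node-f, so node-f is most probable.

node-f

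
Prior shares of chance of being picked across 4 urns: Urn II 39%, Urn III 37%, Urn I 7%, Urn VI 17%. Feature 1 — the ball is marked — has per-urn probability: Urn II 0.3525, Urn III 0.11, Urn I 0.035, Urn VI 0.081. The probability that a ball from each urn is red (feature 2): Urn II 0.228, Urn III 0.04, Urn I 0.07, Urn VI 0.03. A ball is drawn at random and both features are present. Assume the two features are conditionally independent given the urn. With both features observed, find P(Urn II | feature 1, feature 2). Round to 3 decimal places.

By Bayes' rule, posterior ∝ prior × likelihood:
  Urn II: 0.39 × 0.3525 × 0.228 = 0.0313443
  Urn III: 0.37 × 0.11 × 0.04 = 0.001628
  Urn I: 0.07 × 0.035 × 0.07 = 0.0001715
  Urn VI: 0.17 × 0.081 × 0.03 = 0.0004131
Total = 0.0335569.
P(Urn II | evidence) = 0.0313443 / 0.0335569 ≈ 0.934.

0.934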